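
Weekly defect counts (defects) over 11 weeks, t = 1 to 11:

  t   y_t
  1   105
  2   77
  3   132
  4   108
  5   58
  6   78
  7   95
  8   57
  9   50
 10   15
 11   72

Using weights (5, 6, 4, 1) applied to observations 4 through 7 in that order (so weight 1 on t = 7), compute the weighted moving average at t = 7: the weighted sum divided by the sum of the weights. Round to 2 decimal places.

Weighted sum: 5·108 + 6·58 + 4·78 + 1·95 = 540 + 348 + 312 + 95 = 1295
Weight total: 5 + 6 + 4 + 1 = 16
WMA = 1295 / 16 = 80.94

80.94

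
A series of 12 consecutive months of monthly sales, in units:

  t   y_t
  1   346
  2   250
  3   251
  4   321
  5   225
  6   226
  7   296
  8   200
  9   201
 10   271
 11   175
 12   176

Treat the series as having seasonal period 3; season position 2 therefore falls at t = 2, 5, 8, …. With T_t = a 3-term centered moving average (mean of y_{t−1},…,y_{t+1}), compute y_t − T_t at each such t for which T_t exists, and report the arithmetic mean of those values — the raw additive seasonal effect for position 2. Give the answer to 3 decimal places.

Season position 2 occurs at t = 2, 5, 8, 11 (where T_t is defined).
t=2: T_2 = 282.33333; y_2 − T_2 = 250 − 282.33333 = -32.33333
t=5: T_5 = 257.33333; y_5 − T_5 = 225 − 257.33333 = -32.33333
t=8: T_8 = 232.33333; y_8 − T_8 = 200 − 232.33333 = -32.33333
t=11: T_11 = 207.33333; y_11 − T_11 = 175 − 207.33333 = -32.33333
Mean deviation: (-32.33333 + -32.33333 + -32.33333 + -32.33333) / 4 = -32.333

-32.333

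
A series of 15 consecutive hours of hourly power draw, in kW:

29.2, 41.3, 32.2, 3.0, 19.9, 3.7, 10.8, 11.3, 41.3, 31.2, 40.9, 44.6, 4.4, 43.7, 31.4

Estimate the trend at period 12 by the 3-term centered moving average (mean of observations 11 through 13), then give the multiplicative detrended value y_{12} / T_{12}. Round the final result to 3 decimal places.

Trend T_12 = (40.9 + 44.6 + 4.4) / 3 = 89.9/3 = 29.96667
Ratio to trend: 44.6 / 29.96667 = 1.488

1.488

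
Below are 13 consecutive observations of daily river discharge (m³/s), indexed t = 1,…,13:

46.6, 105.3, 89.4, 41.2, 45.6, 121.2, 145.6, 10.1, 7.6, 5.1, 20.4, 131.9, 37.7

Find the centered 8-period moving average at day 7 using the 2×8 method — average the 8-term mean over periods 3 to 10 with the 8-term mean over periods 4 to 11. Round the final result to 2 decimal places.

53.91

Sum over 3–10: 89.4 + 41.2 + 45.6 + 121.2 + 145.6 + 10.1 + 7.6 + 5.1 = 465.8
Sum over 4–11: 41.2 + 45.6 + 121.2 + 145.6 + 10.1 + 7.6 + 5.1 + 20.4 = 396.8
CMA at t=7 = (465.8 + 396.8) / (2·8) = 862.6 / 16 = 53.91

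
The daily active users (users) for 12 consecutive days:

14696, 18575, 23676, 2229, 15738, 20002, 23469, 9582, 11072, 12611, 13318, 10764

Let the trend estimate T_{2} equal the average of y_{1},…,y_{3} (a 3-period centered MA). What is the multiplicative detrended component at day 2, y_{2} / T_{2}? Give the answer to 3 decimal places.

0.979

Trend T_2 = (14696 + 18575 + 23676) / 3 = 56947/3 = 18982.33333
Ratio to trend: 18575 / 18982.33333 = 0.979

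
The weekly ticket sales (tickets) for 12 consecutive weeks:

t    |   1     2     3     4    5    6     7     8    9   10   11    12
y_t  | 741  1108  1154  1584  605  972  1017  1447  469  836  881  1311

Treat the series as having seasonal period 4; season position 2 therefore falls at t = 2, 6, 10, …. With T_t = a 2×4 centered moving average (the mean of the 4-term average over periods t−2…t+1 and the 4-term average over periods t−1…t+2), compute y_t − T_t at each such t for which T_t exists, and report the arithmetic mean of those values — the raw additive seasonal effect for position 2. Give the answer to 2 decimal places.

Season position 2 occurs at t = 6, 10 (where T_t is defined).
t=6: T_6 = 1027.3750; y_6 − T_6 = 972 − 1027.3750 = -55.3750
t=10: T_10 = 891.2500; y_10 − T_10 = 836 − 891.2500 = -55.2500
Mean deviation: (-55.3750 + -55.2500) / 2 = -55.31

-55.31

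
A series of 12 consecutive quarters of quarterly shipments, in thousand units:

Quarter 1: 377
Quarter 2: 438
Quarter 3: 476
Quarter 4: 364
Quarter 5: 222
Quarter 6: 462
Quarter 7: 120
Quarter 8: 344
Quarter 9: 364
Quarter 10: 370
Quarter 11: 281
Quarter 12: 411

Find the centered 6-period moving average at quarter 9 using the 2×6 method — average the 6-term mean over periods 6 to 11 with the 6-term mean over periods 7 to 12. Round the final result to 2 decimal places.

319.25

Sum over 6–11: 462 + 120 + 344 + 364 + 370 + 281 = 1941
Sum over 7–12: 120 + 344 + 364 + 370 + 281 + 411 = 1890
CMA at t=9 = (1941 + 1890) / (2·6) = 3831 / 12 = 319.25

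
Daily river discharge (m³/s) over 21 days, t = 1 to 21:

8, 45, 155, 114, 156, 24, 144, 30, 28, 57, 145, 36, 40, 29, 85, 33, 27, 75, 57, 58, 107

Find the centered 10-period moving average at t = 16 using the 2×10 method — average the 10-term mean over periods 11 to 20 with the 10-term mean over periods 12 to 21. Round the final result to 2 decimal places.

56.60

Sum over 11–20: 145 + 36 + 40 + 29 + 85 + 33 + 27 + 75 + 57 + 58 = 585
Sum over 12–21: 36 + 40 + 29 + 85 + 33 + 27 + 75 + 57 + 58 + 107 = 547
CMA at t=16 = (585 + 547) / (2·10) = 1132 / 20 = 56.60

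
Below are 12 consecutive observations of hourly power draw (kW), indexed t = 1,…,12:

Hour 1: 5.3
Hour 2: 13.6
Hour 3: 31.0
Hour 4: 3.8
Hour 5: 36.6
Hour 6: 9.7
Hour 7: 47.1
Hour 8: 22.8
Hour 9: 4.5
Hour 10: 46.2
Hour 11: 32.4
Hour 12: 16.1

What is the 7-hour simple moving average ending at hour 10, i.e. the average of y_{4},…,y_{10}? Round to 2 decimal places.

24.39

Sum of periods 4–10: 3.8 + 36.6 + 9.7 + 47.1 + 22.8 + 4.5 + 46.2 = 170.7
Divide by 7: 170.7 / 7 = 24.39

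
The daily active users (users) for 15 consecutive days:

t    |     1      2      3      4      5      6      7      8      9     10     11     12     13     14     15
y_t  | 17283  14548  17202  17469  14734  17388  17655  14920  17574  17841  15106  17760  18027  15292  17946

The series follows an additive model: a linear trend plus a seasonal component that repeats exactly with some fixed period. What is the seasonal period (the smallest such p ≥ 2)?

3

First differences y_{t+1} − y_t: -2735, 2654, 267, -2735, 2654, 267, -2735, 2654, …
The difference pattern repeats every 3 terms and not for any smaller step, so p = 3.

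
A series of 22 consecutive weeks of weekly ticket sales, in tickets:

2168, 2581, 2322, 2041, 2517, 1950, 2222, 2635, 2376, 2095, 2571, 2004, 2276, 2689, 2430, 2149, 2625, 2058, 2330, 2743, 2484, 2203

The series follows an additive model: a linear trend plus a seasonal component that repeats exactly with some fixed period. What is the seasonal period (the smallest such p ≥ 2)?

6

First differences y_{t+1} − y_t: 413, -259, -281, 476, -567, 272, 413, -259, -281, 476, -567, 272, 413, -259, …
The difference pattern repeats every 6 terms and not for any smaller step, so p = 6.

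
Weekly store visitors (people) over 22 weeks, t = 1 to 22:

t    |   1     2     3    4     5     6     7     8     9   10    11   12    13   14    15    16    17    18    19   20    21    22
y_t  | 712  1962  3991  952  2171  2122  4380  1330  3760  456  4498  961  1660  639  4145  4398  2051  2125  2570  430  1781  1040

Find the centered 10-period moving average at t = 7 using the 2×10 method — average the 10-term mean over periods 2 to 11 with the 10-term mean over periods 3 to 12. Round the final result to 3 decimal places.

Sum over 2–11: 1962 + 3991 + 952 + 2171 + 2122 + 4380 + 1330 + 3760 + 456 + 4498 = 25622
Sum over 3–12: 3991 + 952 + 2171 + 2122 + 4380 + 1330 + 3760 + 456 + 4498 + 961 = 24621
CMA at t=7 = (25622 + 24621) / (2·10) = 50243 / 20 = 2512.150

2512.150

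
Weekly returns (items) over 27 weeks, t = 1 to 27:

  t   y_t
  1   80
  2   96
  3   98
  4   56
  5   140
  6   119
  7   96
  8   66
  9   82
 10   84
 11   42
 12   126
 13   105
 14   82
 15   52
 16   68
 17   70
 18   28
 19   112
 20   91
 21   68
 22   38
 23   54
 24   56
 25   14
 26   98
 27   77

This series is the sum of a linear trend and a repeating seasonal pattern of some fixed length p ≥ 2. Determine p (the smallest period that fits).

7

First differences y_{t+1} − y_t: 16, 2, -42, 84, -21, -23, -30, 16, 2, -42, 84, -21, -23, -30, 16, 2, …
The difference pattern repeats every 7 terms and not for any smaller step, so p = 7.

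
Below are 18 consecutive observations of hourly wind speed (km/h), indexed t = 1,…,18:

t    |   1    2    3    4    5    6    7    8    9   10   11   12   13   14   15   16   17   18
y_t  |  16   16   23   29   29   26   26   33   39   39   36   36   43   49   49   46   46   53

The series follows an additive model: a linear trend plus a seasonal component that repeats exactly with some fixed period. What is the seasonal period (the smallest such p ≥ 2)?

5

First differences y_{t+1} − y_t: 0, 7, 6, 0, -3, 0, 7, 6, 0, -3, 0, 7, …
The difference pattern repeats every 5 terms and not for any smaller step, so p = 5.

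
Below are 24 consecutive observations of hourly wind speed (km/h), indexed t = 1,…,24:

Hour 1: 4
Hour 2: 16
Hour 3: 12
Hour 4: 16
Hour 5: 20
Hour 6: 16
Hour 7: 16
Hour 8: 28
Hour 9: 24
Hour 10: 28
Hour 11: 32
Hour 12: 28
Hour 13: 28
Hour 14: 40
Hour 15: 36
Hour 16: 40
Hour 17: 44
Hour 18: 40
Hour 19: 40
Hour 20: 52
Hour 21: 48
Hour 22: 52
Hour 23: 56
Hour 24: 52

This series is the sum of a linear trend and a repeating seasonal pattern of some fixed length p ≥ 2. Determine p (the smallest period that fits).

6

First differences y_{t+1} − y_t: 12, -4, 4, 4, -4, 0, 12, -4, 4, 4, -4, 0, 12, -4, …
The difference pattern repeats every 6 terms and not for any smaller step, so p = 6.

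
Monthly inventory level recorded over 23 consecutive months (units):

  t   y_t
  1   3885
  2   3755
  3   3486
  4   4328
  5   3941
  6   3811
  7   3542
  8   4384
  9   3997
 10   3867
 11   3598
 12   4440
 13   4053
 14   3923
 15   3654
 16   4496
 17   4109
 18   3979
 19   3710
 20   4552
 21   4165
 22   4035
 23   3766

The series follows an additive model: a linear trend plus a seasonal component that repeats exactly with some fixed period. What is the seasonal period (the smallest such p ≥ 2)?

First differences y_{t+1} − y_t: -130, -269, 842, -387, -130, -269, 842, -387, -130, -269, …
The difference pattern repeats every 4 terms and not for any smaller step, so p = 4.

4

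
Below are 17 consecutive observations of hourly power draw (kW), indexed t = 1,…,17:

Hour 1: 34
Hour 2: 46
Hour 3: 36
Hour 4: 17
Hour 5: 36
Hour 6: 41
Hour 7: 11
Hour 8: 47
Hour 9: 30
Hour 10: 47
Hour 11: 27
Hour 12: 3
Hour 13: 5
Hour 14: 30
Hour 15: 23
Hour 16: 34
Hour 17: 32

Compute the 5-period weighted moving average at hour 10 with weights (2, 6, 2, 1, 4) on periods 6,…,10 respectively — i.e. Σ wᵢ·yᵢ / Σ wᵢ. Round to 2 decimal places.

30.67

Weighted sum: 2·41 + 6·11 + 2·47 + 1·30 + 4·47 = 82 + 66 + 94 + 30 + 188 = 460
Weight total: 2 + 6 + 2 + 1 + 4 = 15
WMA = 460 / 15 = 30.67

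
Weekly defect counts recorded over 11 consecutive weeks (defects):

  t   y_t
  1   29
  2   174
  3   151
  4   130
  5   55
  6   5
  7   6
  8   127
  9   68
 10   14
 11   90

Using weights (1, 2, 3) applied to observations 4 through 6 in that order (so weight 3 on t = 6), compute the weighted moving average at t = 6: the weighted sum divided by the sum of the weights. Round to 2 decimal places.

42.50

Weighted sum: 1·130 + 2·55 + 3·5 = 130 + 110 + 15 = 255
Weight total: 1 + 2 + 3 = 6
WMA = 255 / 6 = 42.50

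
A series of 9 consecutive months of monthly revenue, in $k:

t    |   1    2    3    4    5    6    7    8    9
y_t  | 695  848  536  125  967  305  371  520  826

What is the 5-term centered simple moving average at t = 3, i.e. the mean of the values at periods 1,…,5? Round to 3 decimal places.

Sum of periods 1–5: 695 + 848 + 536 + 125 + 967 = 3171
Divide by 5: 3171 / 5 = 634.200

634.200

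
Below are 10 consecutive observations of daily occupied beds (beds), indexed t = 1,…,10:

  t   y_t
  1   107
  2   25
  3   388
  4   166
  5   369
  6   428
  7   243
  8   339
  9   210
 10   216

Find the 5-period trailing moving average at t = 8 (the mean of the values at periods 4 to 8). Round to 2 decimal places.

Sum of periods 4–8: 166 + 369 + 428 + 243 + 339 = 1545
Divide by 5: 1545 / 5 = 309.00

309.00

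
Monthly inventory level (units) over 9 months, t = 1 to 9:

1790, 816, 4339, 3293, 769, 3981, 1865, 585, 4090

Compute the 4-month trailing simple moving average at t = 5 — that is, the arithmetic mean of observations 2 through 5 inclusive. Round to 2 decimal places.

Sum of periods 2–5: 816 + 4339 + 3293 + 769 = 9217
Divide by 4: 9217 / 4 = 2304.25

2304.25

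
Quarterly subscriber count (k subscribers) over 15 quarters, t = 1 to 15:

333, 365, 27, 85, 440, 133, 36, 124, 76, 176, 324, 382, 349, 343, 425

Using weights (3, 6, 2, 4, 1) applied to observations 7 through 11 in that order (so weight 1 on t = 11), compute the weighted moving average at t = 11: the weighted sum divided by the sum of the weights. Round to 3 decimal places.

127.000

Weighted sum: 3·36 + 6·124 + 2·76 + 4·176 + 1·324 = 108 + 744 + 152 + 704 + 324 = 2032
Weight total: 3 + 6 + 2 + 4 + 1 = 16
WMA = 2032 / 16 = 127.000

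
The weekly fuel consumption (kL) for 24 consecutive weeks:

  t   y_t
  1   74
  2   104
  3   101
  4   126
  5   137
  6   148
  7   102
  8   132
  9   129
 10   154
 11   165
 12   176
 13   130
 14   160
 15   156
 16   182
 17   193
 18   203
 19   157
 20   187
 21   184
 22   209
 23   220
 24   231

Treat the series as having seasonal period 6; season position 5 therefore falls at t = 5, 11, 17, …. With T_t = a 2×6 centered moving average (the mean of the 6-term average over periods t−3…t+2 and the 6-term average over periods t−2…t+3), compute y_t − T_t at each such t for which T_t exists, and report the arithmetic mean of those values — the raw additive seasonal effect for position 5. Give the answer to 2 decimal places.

15.19

Season position 5 occurs at t = 5, 11, 17 (where T_t is defined).
t=5: T_5 = 122.0000; y_5 − T_5 = 137 − 122.0000 = 15.0000
t=11: T_11 = 150.0000; y_11 − T_11 = 165 − 150.0000 = 15.0000
t=17: T_17 = 177.4167; y_17 − T_17 = 193 − 177.4167 = 15.5833
Mean deviation: (15.0000 + 15.0000 + 15.5833) / 3 = 15.19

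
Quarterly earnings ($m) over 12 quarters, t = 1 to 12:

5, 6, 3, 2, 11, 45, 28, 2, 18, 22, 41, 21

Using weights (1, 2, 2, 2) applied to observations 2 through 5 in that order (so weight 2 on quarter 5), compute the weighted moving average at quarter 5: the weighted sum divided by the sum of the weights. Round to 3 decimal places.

5.429

Weighted sum: 1·6 + 2·3 + 2·2 + 2·11 = 6 + 6 + 4 + 22 = 38
Weight total: 1 + 2 + 2 + 2 = 7
WMA = 38 / 7 = 5.429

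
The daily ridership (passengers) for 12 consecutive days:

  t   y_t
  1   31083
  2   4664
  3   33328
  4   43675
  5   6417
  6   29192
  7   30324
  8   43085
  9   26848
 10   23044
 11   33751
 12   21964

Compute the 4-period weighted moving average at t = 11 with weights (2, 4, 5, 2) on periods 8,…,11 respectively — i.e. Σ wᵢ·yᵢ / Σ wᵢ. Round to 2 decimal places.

Weighted sum: 2·43085 + 4·26848 + 5·23044 + 2·33751 = 86170 + 107392 + 115220 + 67502 = 376284
Weight total: 2 + 4 + 5 + 2 = 13
WMA = 376284 / 13 = 28944.92

28944.92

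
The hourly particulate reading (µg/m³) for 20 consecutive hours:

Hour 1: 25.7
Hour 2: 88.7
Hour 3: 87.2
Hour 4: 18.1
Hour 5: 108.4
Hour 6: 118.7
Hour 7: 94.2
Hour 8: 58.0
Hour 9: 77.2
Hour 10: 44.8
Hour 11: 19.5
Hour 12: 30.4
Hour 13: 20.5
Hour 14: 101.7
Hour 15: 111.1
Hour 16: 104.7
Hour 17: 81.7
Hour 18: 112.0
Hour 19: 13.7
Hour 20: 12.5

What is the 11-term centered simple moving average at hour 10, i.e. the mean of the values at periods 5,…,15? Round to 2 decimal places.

Sum of periods 5–15: 108.4 + 118.7 + 94.2 + 58.0 + 77.2 + 44.8 + 19.5 + 30.4 + 20.5 + 101.7 + 111.1 = 784.5
Divide by 11: 784.5 / 11 = 71.32

71.32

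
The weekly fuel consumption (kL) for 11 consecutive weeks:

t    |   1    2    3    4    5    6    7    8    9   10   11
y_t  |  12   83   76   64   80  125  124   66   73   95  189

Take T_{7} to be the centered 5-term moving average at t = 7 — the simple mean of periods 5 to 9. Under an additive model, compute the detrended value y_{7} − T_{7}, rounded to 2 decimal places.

30.40

Trend T_7 = (80 + 125 + 124 + 66 + 73) / 5 = 468/5 = 93.6000
Detrended value: 124 − 93.6000 = 30.40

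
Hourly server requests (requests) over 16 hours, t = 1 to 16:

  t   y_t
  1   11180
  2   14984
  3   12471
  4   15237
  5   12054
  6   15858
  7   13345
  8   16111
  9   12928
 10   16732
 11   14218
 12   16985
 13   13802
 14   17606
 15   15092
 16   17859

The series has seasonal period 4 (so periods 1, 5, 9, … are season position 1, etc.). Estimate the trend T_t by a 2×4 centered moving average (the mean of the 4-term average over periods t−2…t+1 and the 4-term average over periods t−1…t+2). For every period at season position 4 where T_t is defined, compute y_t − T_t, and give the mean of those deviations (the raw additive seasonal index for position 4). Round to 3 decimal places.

1441.333

Season position 4 occurs at t = 4, 8, 12 (where T_t is defined).
t=4: T_4 = 13795.75000; y_4 − T_4 = 15237 − 13795.75000 = 1441.25000
t=8: T_8 = 14669.75000; y_8 − T_8 = 16111 − 14669.75000 = 1441.25000
t=12: T_12 = 15543.50000; y_12 − T_12 = 16985 − 15543.50000 = 1441.50000
Mean deviation: (1441.25000 + 1441.25000 + 1441.50000) / 3 = 1441.333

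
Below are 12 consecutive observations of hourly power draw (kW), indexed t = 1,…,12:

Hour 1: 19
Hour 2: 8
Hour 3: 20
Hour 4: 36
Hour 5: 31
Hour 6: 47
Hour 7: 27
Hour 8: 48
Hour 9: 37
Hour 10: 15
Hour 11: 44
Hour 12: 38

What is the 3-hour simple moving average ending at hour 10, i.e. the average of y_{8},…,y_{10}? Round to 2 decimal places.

Sum of periods 8–10: 48 + 37 + 15 = 100
Divide by 3: 100 / 3 = 33.33

33.33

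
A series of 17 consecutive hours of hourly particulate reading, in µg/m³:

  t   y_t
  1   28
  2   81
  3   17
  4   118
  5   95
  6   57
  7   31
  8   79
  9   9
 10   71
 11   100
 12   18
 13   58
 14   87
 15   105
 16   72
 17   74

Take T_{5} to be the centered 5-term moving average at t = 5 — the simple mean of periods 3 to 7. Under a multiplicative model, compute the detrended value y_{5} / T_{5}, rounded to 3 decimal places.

1.494

Trend T_5 = (17 + 118 + 95 + 57 + 31) / 5 = 318/5 = 63.60000
Ratio to trend: 95 / 63.60000 = 1.494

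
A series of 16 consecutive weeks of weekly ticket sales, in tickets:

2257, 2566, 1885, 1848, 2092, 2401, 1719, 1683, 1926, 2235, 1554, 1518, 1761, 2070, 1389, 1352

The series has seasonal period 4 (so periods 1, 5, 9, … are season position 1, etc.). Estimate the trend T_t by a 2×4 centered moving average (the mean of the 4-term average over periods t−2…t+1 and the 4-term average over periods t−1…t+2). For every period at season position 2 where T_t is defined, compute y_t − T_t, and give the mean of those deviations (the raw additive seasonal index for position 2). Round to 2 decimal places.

Season position 2 occurs at t = 6, 10, 14 (where T_t is defined).
t=6: T_6 = 1994.3750; y_6 − T_6 = 2401 − 1994.3750 = 406.6250
t=10: T_10 = 1828.8750; y_10 − T_10 = 2235 − 1828.8750 = 406.1250
t=14: T_14 = 1663.7500; y_14 − T_14 = 2070 − 1663.7500 = 406.2500
Mean deviation: (406.6250 + 406.1250 + 406.2500) / 3 = 406.33

406.33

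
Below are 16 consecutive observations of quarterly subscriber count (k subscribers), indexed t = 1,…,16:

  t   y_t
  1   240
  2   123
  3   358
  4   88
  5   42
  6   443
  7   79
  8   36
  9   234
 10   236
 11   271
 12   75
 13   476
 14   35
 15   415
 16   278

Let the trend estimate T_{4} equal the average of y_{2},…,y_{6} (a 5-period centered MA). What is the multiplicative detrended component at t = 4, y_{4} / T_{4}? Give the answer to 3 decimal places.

0.417

Trend T_4 = (123 + 358 + 88 + 42 + 443) / 5 = 1054/5 = 210.80000
Ratio to trend: 88 / 210.80000 = 0.417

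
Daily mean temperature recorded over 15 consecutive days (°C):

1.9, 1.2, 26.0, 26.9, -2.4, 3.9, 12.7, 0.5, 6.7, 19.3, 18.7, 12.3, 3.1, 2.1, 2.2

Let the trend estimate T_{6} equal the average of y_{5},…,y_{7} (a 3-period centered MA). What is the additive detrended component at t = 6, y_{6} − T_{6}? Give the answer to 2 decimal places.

-0.83

Trend T_6 = ((-2.4) + 3.9 + 12.7) / 3 = 14.2/3 = 4.7333
Detrended value: 3.9 − 4.7333 = -0.83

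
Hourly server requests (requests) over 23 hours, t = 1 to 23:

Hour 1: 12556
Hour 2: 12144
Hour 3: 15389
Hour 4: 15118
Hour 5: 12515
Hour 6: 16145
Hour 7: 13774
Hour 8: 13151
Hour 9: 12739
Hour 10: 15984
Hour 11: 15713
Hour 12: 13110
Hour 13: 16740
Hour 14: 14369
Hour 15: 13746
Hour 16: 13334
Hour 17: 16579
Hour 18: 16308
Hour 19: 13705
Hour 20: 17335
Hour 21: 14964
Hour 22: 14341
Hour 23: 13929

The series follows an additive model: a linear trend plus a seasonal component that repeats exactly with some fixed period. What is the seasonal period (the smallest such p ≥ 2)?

First differences y_{t+1} − y_t: -412, 3245, -271, -2603, 3630, -2371, -623, -412, 3245, -271, -2603, 3630, -2371, -623, -412, 3245, …
The difference pattern repeats every 7 terms and not for any smaller step, so p = 7.

7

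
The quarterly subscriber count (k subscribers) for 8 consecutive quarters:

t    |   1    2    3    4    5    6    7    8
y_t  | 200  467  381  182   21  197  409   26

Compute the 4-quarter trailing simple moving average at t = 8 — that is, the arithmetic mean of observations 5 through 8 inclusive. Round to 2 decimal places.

163.25

Sum of periods 5–8: 21 + 197 + 409 + 26 = 653
Divide by 4: 653 / 4 = 163.25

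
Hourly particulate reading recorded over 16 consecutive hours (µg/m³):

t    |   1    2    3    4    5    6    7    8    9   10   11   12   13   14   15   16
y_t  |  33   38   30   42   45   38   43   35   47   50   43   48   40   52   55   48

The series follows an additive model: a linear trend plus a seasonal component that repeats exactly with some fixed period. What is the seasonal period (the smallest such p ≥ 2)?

5

First differences y_{t+1} − y_t: 5, -8, 12, 3, -7, 5, -8, 12, 3, -7, 5, -8, …
The difference pattern repeats every 5 terms and not for any smaller step, so p = 5.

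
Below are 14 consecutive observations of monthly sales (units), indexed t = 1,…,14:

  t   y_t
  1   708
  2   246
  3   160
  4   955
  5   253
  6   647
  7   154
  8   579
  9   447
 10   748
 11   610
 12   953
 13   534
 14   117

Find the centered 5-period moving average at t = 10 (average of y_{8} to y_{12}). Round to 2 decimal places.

Sum of periods 8–12: 579 + 447 + 748 + 610 + 953 = 3337
Divide by 5: 3337 / 5 = 667.40

667.40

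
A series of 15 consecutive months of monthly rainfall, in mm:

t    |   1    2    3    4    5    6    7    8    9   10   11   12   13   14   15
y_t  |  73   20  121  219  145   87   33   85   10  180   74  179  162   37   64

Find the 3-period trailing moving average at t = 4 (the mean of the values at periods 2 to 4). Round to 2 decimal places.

Sum of periods 2–4: 20 + 121 + 219 = 360
Divide by 3: 360 / 3 = 120.00

120.00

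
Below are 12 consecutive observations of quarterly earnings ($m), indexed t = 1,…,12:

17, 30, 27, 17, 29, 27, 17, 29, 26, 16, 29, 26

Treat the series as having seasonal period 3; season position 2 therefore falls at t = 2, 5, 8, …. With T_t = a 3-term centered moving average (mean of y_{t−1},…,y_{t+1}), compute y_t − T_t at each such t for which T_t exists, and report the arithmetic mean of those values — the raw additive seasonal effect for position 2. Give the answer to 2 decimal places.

Season position 2 occurs at t = 2, 5, 8, 11 (where T_t is defined).
t=2: T_2 = 24.6667; y_2 − T_2 = 30 − 24.6667 = 5.3333
t=5: T_5 = 24.3333; y_5 − T_5 = 29 − 24.3333 = 4.6667
t=8: T_8 = 24.0000; y_8 − T_8 = 29 − 24.0000 = 5.0000
t=11: T_11 = 23.6667; y_11 − T_11 = 29 − 23.6667 = 5.3333
Mean deviation: (5.3333 + 4.6667 + 5.0000 + 5.3333) / 4 = 5.08

5.08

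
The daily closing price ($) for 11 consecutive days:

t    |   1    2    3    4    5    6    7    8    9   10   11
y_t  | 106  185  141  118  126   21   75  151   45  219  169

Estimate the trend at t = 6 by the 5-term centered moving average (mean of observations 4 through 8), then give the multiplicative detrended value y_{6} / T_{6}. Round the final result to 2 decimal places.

Trend T_6 = (118 + 126 + 21 + 75 + 151) / 5 = 491/5 = 98.2000
Ratio to trend: 21 / 98.2000 = 0.21

0.21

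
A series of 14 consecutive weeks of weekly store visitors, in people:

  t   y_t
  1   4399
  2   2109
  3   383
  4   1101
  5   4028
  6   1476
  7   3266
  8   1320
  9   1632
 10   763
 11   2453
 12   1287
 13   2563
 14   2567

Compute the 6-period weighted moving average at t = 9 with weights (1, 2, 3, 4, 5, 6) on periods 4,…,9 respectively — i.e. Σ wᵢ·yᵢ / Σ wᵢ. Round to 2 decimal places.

2049.57

Weighted sum: 1·1101 + 2·4028 + 3·1476 + 4·3266 + 5·1320 + 6·1632 = 1101 + 8056 + 4428 + 13064 + 6600 + 9792 = 43041
Weight total: 1 + 2 + 3 + 4 + 5 + 6 = 21
WMA = 43041 / 21 = 2049.57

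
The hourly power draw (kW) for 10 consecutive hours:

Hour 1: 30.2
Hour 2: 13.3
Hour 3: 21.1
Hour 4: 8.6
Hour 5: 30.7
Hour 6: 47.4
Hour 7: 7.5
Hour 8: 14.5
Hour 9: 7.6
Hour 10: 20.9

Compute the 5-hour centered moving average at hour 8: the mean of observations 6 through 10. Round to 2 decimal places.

19.58

Sum of periods 6–10: 47.4 + 7.5 + 14.5 + 7.6 + 20.9 = 97.9
Divide by 5: 97.9 / 5 = 19.58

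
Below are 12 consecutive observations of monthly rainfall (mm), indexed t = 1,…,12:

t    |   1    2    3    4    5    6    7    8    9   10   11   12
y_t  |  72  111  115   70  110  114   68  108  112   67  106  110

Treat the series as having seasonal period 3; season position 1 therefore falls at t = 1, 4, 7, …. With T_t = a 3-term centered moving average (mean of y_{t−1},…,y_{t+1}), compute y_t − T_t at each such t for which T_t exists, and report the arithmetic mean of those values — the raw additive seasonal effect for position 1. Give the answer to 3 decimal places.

Season position 1 occurs at t = 4, 7, 10 (where T_t is defined).
t=4: T_4 = 98.33333; y_4 − T_4 = 70 − 98.33333 = -28.33333
t=7: T_7 = 96.66667; y_7 − T_7 = 68 − 96.66667 = -28.66667
t=10: T_10 = 95.00000; y_10 − T_10 = 67 − 95.00000 = -28.00000
Mean deviation: (-28.33333 + -28.66667 + -28.00000) / 3 = -28.333

-28.333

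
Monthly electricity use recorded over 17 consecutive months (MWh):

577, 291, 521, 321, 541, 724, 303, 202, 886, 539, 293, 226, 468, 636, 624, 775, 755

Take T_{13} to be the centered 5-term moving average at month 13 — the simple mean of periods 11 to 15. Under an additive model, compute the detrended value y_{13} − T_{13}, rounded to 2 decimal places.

18.60

Trend T_13 = (293 + 226 + 468 + 636 + 624) / 5 = 2247/5 = 449.4000
Detrended value: 468 − 449.4000 = 18.60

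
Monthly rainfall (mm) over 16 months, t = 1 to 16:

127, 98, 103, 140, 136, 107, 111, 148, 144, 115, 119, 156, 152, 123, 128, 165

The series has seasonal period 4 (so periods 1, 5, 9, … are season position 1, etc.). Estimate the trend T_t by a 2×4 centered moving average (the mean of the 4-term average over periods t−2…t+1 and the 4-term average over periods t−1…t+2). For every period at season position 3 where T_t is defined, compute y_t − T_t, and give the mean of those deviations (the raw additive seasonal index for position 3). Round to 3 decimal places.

-15.375

Season position 3 occurs at t = 3, 7, 11 (where T_t is defined).
t=3: T_3 = 118.12500; y_3 − T_3 = 103 − 118.12500 = -15.12500
t=7: T_7 = 126.50000; y_7 − T_7 = 111 − 126.50000 = -15.50000
t=11: T_11 = 134.50000; y_11 − T_11 = 119 − 134.50000 = -15.50000
Mean deviation: (-15.12500 + -15.50000 + -15.50000) / 3 = -15.375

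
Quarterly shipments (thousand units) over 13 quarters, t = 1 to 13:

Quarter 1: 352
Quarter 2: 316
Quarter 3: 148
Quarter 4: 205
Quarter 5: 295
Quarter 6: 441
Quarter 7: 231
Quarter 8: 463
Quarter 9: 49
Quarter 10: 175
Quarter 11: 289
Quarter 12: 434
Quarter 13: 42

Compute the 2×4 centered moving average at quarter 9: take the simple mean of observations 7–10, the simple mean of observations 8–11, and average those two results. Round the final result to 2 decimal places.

236.75

Sum over 7–10: 231 + 463 + 49 + 175 = 918
Sum over 8–11: 463 + 49 + 175 + 289 = 976
CMA at t=9 = (918 + 976) / (2·4) = 1894 / 8 = 236.75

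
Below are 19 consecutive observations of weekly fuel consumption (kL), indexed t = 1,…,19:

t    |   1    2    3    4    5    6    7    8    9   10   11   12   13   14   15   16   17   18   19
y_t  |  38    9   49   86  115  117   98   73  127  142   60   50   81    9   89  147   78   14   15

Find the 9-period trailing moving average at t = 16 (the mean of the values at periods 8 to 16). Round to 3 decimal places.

Sum of periods 8–16: 73 + 127 + 142 + 60 + 50 + 81 + 9 + 89 + 147 = 778
Divide by 9: 778 / 9 = 86.444

86.444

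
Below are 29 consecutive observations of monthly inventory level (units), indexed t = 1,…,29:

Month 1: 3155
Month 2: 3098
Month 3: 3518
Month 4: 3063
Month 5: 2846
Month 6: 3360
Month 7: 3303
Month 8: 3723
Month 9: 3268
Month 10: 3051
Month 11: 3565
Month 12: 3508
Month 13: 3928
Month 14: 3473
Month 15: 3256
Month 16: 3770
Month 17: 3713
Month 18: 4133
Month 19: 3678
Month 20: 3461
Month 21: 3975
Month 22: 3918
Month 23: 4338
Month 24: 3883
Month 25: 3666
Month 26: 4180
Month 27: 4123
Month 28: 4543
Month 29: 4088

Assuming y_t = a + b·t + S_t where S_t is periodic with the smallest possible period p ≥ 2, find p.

First differences y_{t+1} − y_t: -57, 420, -455, -217, 514, -57, 420, -455, -217, 514, -57, 420, …
The difference pattern repeats every 5 terms and not for any smaller step, so p = 5.

5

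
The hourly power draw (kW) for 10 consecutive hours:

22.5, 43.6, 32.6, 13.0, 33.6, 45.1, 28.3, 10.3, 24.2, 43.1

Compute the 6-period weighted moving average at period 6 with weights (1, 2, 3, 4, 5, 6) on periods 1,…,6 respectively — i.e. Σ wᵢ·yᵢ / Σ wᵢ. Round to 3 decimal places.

Weighted sum: 1·22.5 + 2·43.6 + 3·32.6 + 4·13.0 + 5·33.6 + 6·45.1 = 22.5 + 87.2 + 97.8 + 52.0 + 168.0 + 270.6 = 698.1
Weight total: 1 + 2 + 3 + 4 + 5 + 6 = 21
WMA = 698.1 / 21 = 33.243

33.243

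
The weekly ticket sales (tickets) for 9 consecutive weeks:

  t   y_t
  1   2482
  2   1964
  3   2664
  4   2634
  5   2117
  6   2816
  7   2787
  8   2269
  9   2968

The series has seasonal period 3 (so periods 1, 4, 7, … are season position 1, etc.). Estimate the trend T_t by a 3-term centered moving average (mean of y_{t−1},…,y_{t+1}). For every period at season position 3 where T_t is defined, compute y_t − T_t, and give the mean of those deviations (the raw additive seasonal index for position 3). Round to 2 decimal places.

Season position 3 occurs at t = 3, 6 (where T_t is defined).
t=3: T_3 = 2420.6667; y_3 − T_3 = 2664 − 2420.6667 = 243.3333
t=6: T_6 = 2573.3333; y_6 − T_6 = 2816 − 2573.3333 = 242.6667
Mean deviation: (243.3333 + 242.6667) / 2 = 243.00

243.00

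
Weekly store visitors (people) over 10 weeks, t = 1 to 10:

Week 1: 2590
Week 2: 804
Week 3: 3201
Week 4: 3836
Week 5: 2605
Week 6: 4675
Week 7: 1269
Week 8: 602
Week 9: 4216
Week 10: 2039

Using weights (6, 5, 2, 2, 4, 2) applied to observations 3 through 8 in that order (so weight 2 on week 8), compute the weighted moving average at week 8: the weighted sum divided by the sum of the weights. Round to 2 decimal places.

2820.29

Weighted sum: 6·3201 + 5·3836 + 2·2605 + 2·4675 + 4·1269 + 2·602 = 19206 + 19180 + 5210 + 9350 + 5076 + 1204 = 59226
Weight total: 6 + 5 + 2 + 2 + 4 + 2 = 21
WMA = 59226 / 21 = 2820.29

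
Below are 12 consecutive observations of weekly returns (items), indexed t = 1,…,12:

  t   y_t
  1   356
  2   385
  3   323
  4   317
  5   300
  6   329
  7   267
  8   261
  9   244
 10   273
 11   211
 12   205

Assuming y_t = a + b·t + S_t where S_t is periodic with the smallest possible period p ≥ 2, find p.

4

First differences y_{t+1} − y_t: 29, -62, -6, -17, 29, -62, -6, -17, 29, -62, …
The difference pattern repeats every 4 terms and not for any smaller step, so p = 4.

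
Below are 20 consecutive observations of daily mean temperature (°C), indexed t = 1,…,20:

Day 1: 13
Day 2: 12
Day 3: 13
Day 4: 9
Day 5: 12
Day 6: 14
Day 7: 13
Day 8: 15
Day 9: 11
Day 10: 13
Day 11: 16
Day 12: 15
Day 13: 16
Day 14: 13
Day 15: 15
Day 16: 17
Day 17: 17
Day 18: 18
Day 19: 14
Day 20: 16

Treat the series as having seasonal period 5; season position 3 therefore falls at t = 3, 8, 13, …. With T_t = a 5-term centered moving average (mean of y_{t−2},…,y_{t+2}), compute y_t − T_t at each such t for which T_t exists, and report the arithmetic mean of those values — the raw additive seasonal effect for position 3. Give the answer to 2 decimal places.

Season position 3 occurs at t = 3, 8, 13, 18 (where T_t is defined).
t=3: T_3 = 11.8000; y_3 − T_3 = 13 − 11.8000 = 1.2000
t=8: T_8 = 13.2000; y_8 − T_8 = 15 − 13.2000 = 1.8000
t=13: T_13 = 15.0000; y_13 − T_13 = 16 − 15.0000 = 1.0000
t=18: T_18 = 16.4000; y_18 − T_18 = 18 − 16.4000 = 1.6000
Mean deviation: (1.2000 + 1.8000 + 1.0000 + 1.6000) / 4 = 1.40

1.40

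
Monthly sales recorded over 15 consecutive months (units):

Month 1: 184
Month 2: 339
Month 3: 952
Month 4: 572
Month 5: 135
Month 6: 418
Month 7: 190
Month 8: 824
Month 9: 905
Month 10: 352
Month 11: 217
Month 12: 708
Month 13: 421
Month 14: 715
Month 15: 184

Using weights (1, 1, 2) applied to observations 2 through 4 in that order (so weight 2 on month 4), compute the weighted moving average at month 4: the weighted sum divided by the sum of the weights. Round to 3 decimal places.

608.750

Weighted sum: 1·339 + 1·952 + 2·572 = 339 + 952 + 1144 = 2435
Weight total: 1 + 1 + 2 = 4
WMA = 2435 / 4 = 608.750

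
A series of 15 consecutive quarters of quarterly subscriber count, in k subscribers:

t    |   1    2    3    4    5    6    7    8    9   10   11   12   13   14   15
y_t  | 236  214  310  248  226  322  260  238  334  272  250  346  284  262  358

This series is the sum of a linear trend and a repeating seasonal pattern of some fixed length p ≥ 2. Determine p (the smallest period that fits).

First differences y_{t+1} − y_t: -22, 96, -62, -22, 96, -62, -22, 96, …
The difference pattern repeats every 3 terms and not for any smaller step, so p = 3.

3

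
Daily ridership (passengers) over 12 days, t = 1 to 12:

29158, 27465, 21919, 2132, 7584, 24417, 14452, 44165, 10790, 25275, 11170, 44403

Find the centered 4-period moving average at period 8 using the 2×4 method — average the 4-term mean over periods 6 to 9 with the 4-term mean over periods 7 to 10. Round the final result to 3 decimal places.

23563.250

Sum over 6–9: 24417 + 14452 + 44165 + 10790 = 93824
Sum over 7–10: 14452 + 44165 + 10790 + 25275 = 94682
CMA at t=8 = (93824 + 94682) / (2·4) = 188506 / 8 = 23563.250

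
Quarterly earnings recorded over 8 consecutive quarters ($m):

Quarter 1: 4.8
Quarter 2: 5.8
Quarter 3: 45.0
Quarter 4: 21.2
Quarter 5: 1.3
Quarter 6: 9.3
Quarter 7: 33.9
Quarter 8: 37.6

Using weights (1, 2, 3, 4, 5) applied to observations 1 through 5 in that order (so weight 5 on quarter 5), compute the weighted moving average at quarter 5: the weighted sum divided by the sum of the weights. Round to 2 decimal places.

Weighted sum: 1·4.8 + 2·5.8 + 3·45.0 + 4·21.2 + 5·1.3 = 4.8 + 11.6 + 135.0 + 84.8 + 6.5 = 242.7
Weight total: 1 + 2 + 3 + 4 + 5 = 15
WMA = 242.7 / 15 = 16.18

16.18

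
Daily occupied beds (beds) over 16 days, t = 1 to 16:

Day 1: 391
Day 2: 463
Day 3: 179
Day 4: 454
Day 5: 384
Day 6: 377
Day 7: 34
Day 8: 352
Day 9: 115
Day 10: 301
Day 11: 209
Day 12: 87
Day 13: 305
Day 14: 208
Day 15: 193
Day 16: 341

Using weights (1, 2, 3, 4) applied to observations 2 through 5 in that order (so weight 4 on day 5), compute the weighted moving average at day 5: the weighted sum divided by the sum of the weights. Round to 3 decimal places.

Weighted sum: 1·463 + 2·179 + 3·454 + 4·384 = 463 + 358 + 1362 + 1536 = 3719
Weight total: 1 + 2 + 3 + 4 = 10
WMA = 3719 / 10 = 371.900

371.900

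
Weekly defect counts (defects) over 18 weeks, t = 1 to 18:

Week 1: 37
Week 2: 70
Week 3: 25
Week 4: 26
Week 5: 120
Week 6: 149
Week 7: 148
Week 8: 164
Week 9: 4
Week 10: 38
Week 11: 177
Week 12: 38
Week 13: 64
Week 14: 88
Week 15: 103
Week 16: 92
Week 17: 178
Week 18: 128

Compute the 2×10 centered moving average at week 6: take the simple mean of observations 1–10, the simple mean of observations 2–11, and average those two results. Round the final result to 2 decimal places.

Sum over 1–10: 37 + 70 + 25 + 26 + 120 + 149 + 148 + 164 + 4 + 38 = 781
Sum over 2–11: 70 + 25 + 26 + 120 + 149 + 148 + 164 + 4 + 38 + 177 = 921
CMA at t=6 = (781 + 921) / (2·10) = 1702 / 20 = 85.10

85.10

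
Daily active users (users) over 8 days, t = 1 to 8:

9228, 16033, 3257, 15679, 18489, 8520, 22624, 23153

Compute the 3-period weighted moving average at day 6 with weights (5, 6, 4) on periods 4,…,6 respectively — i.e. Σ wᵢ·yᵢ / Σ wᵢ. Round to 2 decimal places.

Weighted sum: 5·15679 + 6·18489 + 4·8520 = 78395 + 110934 + 34080 = 223409
Weight total: 5 + 6 + 4 = 15
WMA = 223409 / 15 = 14893.93

14893.93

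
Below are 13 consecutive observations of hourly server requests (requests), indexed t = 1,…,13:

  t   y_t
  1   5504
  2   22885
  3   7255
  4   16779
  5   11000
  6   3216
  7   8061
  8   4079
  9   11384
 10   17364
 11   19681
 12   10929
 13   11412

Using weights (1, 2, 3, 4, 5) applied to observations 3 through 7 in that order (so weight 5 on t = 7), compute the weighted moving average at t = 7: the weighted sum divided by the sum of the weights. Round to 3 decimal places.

Weighted sum: 1·7255 + 2·16779 + 3·11000 + 4·3216 + 5·8061 = 7255 + 33558 + 33000 + 12864 + 40305 = 126982
Weight total: 1 + 2 + 3 + 4 + 5 = 15
WMA = 126982 / 15 = 8465.467

8465.467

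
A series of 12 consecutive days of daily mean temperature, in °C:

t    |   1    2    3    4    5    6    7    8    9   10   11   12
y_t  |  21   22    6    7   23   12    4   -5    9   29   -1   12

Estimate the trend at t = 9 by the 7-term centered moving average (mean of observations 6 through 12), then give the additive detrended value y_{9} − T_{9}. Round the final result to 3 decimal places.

Trend T_9 = (12 + 4 + (-5) + 9 + 29 + (-1) + 12) / 7 = 60/7 = 8.57143
Detrended value: 9 − 8.57143 = 0.429

0.429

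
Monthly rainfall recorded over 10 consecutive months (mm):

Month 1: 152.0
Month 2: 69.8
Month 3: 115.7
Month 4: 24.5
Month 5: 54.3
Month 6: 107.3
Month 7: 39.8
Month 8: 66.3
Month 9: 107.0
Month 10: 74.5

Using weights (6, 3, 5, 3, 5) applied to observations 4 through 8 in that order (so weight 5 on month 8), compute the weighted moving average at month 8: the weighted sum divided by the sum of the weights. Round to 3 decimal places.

Weighted sum: 6·24.5 + 3·54.3 + 5·107.3 + 3·39.8 + 5·66.3 = 147.0 + 162.9 + 536.5 + 119.4 + 331.5 = 1297.3
Weight total: 6 + 3 + 5 + 3 + 5 = 22
WMA = 1297.3 / 22 = 58.968

58.968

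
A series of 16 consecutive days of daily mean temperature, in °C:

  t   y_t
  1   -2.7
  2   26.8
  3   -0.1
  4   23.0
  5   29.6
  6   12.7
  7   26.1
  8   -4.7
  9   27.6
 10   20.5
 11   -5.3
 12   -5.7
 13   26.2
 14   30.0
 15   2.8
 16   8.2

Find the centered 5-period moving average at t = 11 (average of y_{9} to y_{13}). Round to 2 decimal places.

Sum of periods 9–13: 27.6 + 20.5 + (-5.3) + (-5.7) + 26.2 = 63.3
Divide by 5: 63.3 / 5 = 12.66

12.66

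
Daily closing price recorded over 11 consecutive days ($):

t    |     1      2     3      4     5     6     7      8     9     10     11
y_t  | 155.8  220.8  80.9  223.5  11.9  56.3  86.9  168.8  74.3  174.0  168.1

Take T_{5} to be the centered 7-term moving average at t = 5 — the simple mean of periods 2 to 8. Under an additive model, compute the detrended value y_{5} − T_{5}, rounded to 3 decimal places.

-109.400

Trend T_5 = (220.8 + 80.9 + 223.5 + 11.9 + 56.3 + 86.9 + 168.8) / 7 = 849.1/7 = 121.30000
Detrended value: 11.9 − 121.30000 = -109.400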